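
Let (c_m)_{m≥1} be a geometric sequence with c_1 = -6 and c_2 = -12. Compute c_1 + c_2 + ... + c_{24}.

Common ratio r = 2.
c_m = (-6)·2^(m-1).
S = (-6)·(2^24 - 1)/(2 - 1) = (-6)·(16777216 - 1)/(1) = -100663290.

-100663290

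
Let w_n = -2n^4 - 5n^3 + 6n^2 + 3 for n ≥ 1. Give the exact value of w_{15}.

w_{15} = -2·15^4 - 5·15^3 + 6·15^2 + 3 = -116772.

-116772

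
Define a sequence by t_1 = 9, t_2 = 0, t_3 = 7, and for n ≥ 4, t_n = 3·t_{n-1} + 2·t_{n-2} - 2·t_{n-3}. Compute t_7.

223

Compute successive terms:
t_4 = 3; t_5 = 23; t_6 = 61; t_7 = 223.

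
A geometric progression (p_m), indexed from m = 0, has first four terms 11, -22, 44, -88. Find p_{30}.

Common ratio r = -2.
p_m = 11·(-2)^(m-0).
p_{30} = 11·(-2)^30 = 11811160064.

11811160064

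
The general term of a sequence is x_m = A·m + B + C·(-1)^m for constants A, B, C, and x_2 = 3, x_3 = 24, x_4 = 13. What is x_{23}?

124

The three given values yield: 2A + B + C = 3; 3A + B - C = 24; 4A + B + C = 13.
Subtracting the first from the second: A - 2C = 21.
Subtracting the second from the third: A + 2C = -11.
Solving: C = -8, A = 5, then B = 1.
Therefore x_{23} = 115 + 1 + (-8)·(-1) = 124.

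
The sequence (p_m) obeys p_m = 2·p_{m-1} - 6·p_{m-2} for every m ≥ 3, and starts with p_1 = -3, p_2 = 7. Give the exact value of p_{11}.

Applying the relation repeatedly:
p_3 = 32;  p_4 = 22;  p_5 = -148;  p_6 = -428;  p_7 = 32;  p_8 = 2632;  p_9 = 5072;  p_{10} = -5648;  p_{11} = -41728.

-41728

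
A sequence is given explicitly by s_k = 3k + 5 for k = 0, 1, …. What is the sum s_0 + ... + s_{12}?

299

Over k = 0..12: Σk = 78.
Total = (3)·78 + (5)·13 = 299.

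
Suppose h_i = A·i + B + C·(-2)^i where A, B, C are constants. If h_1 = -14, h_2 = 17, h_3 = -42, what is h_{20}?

5242895

The three given values yield: A + B - 2C = -14; 2A + B + 4C = 17; 3A + B - 8C = -42.
Subtracting the first from the second: A + 6C = 31.
Subtracting the second from the third: A - 12C = -59.
Solving: C = 5, A = 1, then B = -5.
Hence h_{20} = 1·20 + (-5) + 5·1048576 = 5242895.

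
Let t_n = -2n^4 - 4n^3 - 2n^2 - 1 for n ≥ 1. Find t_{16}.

-147969

t_{16} = -2·16^4 - 4·16^3 - 2·16^2 - 1 = -147969.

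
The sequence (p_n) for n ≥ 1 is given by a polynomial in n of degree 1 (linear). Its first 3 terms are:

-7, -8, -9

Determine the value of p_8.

1st diffs: -1, -1 (constant).
So p_n = -n - 6.
Evaluating at n = 8 gives p_8 = -14.

-14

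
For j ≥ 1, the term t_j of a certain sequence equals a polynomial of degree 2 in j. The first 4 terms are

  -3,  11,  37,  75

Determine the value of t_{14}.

1st diffs: 14, 26, 38.
2nd diffs: 12, 12 (constant).
Newton forward-difference form: t_j = -3 + 14·C(j-1,1) + 12·C(j-1,2).
At j = 14: j-1 = 13, so t_{14} = -3 + 182 + 936 = 1115.

1115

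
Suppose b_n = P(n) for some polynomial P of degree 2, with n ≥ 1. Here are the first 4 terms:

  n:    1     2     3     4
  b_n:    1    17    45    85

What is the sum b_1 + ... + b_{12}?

3708

1st diffs: 16, 28, 40.
2nd diffs: 12, 12 (constant).
Newton forward-difference form: b_n = 1 + 16·C(n-1,1) + 12·C(n-1,2).
Continuing: …, 137, 201, 277, 365, …, b_{12} = 837.
Summing n = 1..12 (12 terms) gives 3708.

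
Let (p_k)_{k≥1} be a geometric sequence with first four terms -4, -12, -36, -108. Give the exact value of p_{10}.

-78732

Common ratio r = 3.
p_k = (-4)·3^(k-1).
p_{10} = (-4)·3^9 = -78732.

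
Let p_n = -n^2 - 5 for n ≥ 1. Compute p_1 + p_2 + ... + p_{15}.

Over n = 1..15: Σn = 120, Σn² = 1240.
Total = (-1)·1240 + (-5)·15 = -1315.

-1315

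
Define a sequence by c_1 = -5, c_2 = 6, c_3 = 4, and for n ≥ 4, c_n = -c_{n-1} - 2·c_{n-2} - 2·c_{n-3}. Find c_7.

Iterate the recurrence:
c_4 = -6;  c_5 = -14;  c_6 = 18;  c_7 = 22.

22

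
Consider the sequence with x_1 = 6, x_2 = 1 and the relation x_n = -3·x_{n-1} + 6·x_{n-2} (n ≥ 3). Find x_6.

-1989

Applying the relation repeatedly:
x_3 = 33  x_4 = -93  x_5 = 477  x_6 = -1989.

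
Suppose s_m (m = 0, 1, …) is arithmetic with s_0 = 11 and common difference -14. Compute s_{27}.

-367

s_m = 11 + (m - 0)·(-14).
s_{27} = 11 + 27·(-14) = -367.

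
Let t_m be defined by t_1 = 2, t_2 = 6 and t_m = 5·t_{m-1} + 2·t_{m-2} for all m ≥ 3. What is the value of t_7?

Iterate the recurrence:
t_3 = 34;  t_4 = 182;  t_5 = 978;  t_6 = 5254;  t_7 = 28226.

28226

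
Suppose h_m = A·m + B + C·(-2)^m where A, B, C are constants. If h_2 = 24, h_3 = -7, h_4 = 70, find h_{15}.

Write the equations: 2A + B + 4C = 24; 3A + B - 8C = -7; 4A + B + 16C = 70.
Subtracting the first from the second: A - 12C = -31.
Subtracting the second from the third: A + 24C = 77.
Solving: C = 3, A = 5, then B = 2.
So h_m = 5·m + 2 + 3·(-2)^m; at m=15 this is -98227.

-98227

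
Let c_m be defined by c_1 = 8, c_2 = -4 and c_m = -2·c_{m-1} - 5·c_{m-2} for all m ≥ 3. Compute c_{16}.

596004

Applying the relation repeatedly:
c_3 = -32;  c_4 = 84;  c_5 = -8;  …;  c_{13} = 73432;  c_{14} = 138316;  c_{15} = -643792;  c_{16} = 596004.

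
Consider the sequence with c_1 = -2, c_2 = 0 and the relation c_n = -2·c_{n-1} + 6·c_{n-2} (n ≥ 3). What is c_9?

Compute successive terms:
c_3 = -12; c_4 = 24; c_5 = -120; c_6 = 384; c_7 = -1488; c_8 = 5280; c_9 = -19488.

-19488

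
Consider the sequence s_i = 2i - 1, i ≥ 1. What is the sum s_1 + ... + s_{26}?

676

Over i = 1..26: Σi = 351.
Total = (2)·351 + (-1)·26 = 676.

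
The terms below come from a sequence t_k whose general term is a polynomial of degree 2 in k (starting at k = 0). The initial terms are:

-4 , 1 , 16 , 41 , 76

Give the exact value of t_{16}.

1276

1st diffs: 5, 15, 25, 35.
2nd diffs: 10, 10, 10 (constant).
Newton forward-difference form: t_k = -4 + 5·C(k,1) + 10·C(k,2).
At k = 16: k = 16, so t_{16} = -4 + 80 + 1200 = 1276.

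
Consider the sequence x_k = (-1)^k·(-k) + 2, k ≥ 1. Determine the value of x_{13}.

15

(-1)^13 = -1; -k at k=13 is -13; so x_{13} = 15.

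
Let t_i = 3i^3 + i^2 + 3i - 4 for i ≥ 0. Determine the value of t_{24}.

t_{24} = 3·24^3 + 1·24^2 + 3·24 - 4 = 42116.

42116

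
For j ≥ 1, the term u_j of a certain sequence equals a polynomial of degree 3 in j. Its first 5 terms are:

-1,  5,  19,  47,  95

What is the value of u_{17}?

1st diffs: 6, 14, 28, 48.
2nd diffs: 8, 14, 20.
3rd diffs: 6, 6 (constant).
So u_j = j^3 - 2j^2 + 5j - 5.
Evaluating at j = 17 gives u_{17} = 4415.

4415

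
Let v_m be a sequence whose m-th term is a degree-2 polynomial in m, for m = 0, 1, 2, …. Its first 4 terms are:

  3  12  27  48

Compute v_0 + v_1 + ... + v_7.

1st diffs: 9, 15, 21.
2nd diffs: 6, 6 (constant).
Newton forward-difference form: v_m = 3 + 9·C(m,1) + 6·C(m,2).
Continuing: 75, 108, 147, 192.
Summing m = 0..7 (8 terms) gives 612.

612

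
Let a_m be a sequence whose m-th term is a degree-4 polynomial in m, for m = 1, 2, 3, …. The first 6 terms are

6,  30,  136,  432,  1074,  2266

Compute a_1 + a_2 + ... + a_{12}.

1st diffs: 24, 106, 296, 642, 1192.
2nd diffs: 82, 190, 346, 550.
3rd diffs: 108, 156, 204.
4th diffs: 48, 48 (constant).
Newton forward-difference form: a_m = 6 + 24·C(m-1,1) + 82·C(m-1,2) + 108·C(m-1,3) + 48·C(m-1,4).
Continuing: …, 4260, 7356, 11902, 18294, …, a_{12} = 38440.
Summing m = 1..12 (12 terms) gives 111172.

111172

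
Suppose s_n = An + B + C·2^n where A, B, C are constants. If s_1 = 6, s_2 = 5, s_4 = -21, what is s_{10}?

Plug in n = 1, 2, 4: A + B + 2C = 6; 2A + B + 4C = 5; 4A + B + 16C = -21.
Subtracting the first from the second: A + 2C = -1.
Subtracting the second from the third: 2A + 12C = -26.
Solving: C = -3, A = 5, then B = 7.
So s_n = 5·n + 7 + (-3)·2^n; at n=10 this is -3015.

-3015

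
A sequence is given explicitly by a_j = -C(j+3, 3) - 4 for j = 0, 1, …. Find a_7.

C(10, 3) = 120, so a_7 = -124.

-124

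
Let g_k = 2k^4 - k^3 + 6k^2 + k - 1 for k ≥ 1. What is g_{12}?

40619

g_{12} = 2·12^4 - 1·12^3 + 6·12^2 + 1·12 - 1 = 40619.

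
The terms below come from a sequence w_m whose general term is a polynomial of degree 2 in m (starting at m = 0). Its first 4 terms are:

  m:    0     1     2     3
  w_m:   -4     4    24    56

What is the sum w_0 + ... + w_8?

1260

1st diffs: 8, 20, 32.
2nd diffs: 12, 12 (constant).
Newton forward-difference form: w_m = -4 + 8·C(m,1) + 12·C(m,2).
Continuing: …, 100, 156, 224, 304, …, w_8 = 396.
Summing m = 0..8 (9 terms) gives 1260.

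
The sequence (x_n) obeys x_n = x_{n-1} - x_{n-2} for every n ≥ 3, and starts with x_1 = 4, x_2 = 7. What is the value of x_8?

Iterate the recurrence:
x_3 = 3;  x_4 = -4;  x_5 = -7;  x_6 = -3;  x_7 = 4;  x_8 = 7.

7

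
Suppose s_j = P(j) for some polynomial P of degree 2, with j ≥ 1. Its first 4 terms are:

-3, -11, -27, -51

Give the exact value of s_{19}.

1st diffs: -8, -16, -24.
2nd diffs: -8, -8 (constant).
So s_j = -4j^2 + 4j - 3.
Evaluating at j = 19 gives s_{19} = -1371.

-1371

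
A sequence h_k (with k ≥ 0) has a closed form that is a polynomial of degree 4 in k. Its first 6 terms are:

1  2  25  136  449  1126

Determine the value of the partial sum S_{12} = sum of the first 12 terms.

1st diffs: 1, 23, 111, 313, 677.
2nd diffs: 22, 88, 202, 364.
3rd diffs: 66, 114, 162.
4th diffs: 48, 48 (constant).
Newton forward-difference form: h_k = 1 + 1·C(k,1) + 22·C(k,2) + 66·C(k,3) + 48·C(k,4).
Continuing: …, 2377, 4460, 7681, 12394, …, h_{11} = 27952.
Summing k = 0..11 (12 terms) gives 75604.

75604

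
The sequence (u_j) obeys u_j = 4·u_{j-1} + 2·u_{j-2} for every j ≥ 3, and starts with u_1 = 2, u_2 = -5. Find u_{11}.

-2546176

Applying the relation repeatedly:
u_3 = -16  u_4 = -74  u_5 = -328  u_6 = -1460  u_7 = -6496  u_8 = -28904  u_9 = -128608  u_{10} = -572240  u_{11} = -2546176.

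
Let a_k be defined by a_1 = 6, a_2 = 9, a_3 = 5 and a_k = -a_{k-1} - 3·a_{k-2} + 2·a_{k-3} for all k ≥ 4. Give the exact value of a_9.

501

Compute successive terms:
a_4 = -20  a_5 = 23  a_6 = 47  a_7 = -156  a_8 = 61  a_9 = 501.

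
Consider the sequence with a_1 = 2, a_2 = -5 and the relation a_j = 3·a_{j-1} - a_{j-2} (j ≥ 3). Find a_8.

Compute successive terms:
a_3 = -17; a_4 = -46; a_5 = -121; a_6 = -317; a_7 = -830; a_8 = -2173.

-2173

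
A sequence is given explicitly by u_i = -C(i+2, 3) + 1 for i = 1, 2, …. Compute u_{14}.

-559

C(16, 3) = 560, so u_{14} = -559.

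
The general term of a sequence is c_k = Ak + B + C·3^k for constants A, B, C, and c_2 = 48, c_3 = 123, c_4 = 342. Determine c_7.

The three given values yield: 2A + B + 9C = 48; 3A + B + 27C = 123; 4A + B + 81C = 342.
Subtracting the first from the second: A + 18C = 75.
Subtracting the second from the third: A + 54C = 219.
Solving: C = 4, A = 3, then B = 6.
So c_k = 3·k + 6 + 4·3^k; at k=7 this is 8775.

8775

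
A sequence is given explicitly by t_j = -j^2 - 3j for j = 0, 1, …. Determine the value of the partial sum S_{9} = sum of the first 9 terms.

-312

Over j = 0..8: Σj = 36, Σj² = 204.
Total = (-1)·204 + (-3)·36 = -312.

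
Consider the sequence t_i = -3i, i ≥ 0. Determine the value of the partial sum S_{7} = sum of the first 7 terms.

-63

Over i = 0..6: Σi = 21.
Total = (-3)·21 = -63.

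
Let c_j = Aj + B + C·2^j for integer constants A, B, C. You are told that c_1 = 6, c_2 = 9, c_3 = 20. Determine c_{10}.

4049

Write the equations: A + B + 2C = 6; 2A + B + 4C = 9; 3A + B + 8C = 20.
Subtracting the first from the second: A + 2C = 3.
Subtracting the second from the third: A + 4C = 11.
Solving: C = 4, A = -5, then B = 3.
So c_j = -5·j + 3 + 4·2^j; at j=10 this is 4049.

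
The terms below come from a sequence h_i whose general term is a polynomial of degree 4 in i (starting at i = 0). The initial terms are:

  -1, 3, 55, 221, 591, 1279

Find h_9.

10331

1st diffs: 4, 52, 166, 370, 688.
2nd diffs: 48, 114, 204, 318.
3rd diffs: 66, 90, 114.
4th diffs: 24, 24 (constant).
So h_i = i^4 + 5i^3 + 2i^2 - 4i - 1.
Evaluating at i = 9 gives h_9 = 10331.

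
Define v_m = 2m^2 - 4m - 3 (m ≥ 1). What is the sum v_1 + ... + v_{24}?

8528

Over m = 1..24: Σm = 300, Σm² = 4900.
Total = (2)·4900 + (-4)·300 + (-3)·24 = 8528.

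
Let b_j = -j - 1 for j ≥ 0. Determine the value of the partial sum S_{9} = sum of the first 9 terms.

Over j = 0..8: Σj = 36.
Total = (-1)·36 + (-1)·9 = -45.

-45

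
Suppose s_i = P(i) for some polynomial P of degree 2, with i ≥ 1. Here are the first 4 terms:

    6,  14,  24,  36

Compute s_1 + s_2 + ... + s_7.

1st diffs: 8, 10, 12.
2nd diffs: 2, 2 (constant).
Newton forward-difference form: s_i = 6 + 8·C(i-1,1) + 2·C(i-1,2).
Continuing: 50, 66, 84.
Summing i = 1..7 (7 terms) gives 280.

280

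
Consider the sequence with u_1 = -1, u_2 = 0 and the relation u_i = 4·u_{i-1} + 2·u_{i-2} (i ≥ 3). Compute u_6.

Iterate the recurrence:
u_3 = -2, u_4 = -8, u_5 = -36, u_6 = -160.

-160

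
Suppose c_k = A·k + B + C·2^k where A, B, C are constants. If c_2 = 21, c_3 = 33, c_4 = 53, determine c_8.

549

Plug in k = 2, 3, 4: 2A + B + 4C = 21; 3A + B + 8C = 33; 4A + B + 16C = 53.
Subtracting the first from the second: A + 4C = 12.
Subtracting the second from the third: A + 8C = 20.
Solving: C = 2, A = 4, then B = 5.
So c_k = 4·k + 5 + 2·2^k; at k=8 this is 549.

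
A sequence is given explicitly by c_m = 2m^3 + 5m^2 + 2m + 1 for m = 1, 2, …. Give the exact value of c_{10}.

c_{10} = 2·10^3 + 5·10^2 + 2·10 + 1 = 2521.

2521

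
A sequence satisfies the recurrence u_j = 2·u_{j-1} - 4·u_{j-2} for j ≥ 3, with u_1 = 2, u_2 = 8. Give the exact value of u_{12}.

-4096

Iterate the recurrence:
u_3 = 8, u_4 = -16, u_5 = -64, u_6 = -64, u_7 = 128, u_8 = 512, u_9 = 512, u_{10} = -1024, u_{11} = -4096, u_{12} = -4096.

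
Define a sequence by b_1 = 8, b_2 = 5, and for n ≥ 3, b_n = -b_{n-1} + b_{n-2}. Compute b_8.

1

Compute successive terms:
b_3 = 3, b_4 = 2, b_5 = 1, b_6 = 1, b_7 = 0, b_8 = 1.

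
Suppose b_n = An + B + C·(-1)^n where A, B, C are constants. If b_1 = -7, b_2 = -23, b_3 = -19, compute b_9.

Plug in n = 1, 2, 3: A + B - C = -7; 2A + B + C = -23; 3A + B - C = -19.
Subtracting the first from the second: A + 2C = -16.
Subtracting the second from the third: A - 2C = 4.
Solving: C = -5, A = -6, then B = -6.
Therefore b_9 = -54 + (-6) + (-5)·(-1) = -55.

-55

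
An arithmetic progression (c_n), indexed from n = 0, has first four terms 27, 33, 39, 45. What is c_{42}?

279

Common difference d = 6.
c_n = 27 + (n - 0)·6.
c_{42} = 27 + 42·6 = 279.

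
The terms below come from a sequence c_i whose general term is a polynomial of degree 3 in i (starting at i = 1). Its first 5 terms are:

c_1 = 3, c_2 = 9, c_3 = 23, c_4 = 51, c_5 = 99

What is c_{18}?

1st diffs: 6, 14, 28, 48.
2nd diffs: 8, 14, 20.
3rd diffs: 6, 6 (constant).
Newton forward-difference form: c_i = 3 + 6·C(i-1,1) + 8·C(i-1,2) + 6·C(i-1,3).
At i = 18: i-1 = 17, so c_{18} = 3 + 102 + 1088 + 4080 = 5273.

5273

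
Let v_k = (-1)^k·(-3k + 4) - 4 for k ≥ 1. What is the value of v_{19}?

(-1)^19 = -1; -3k + 4 at k=19 is -53; so v_{19} = 49.

49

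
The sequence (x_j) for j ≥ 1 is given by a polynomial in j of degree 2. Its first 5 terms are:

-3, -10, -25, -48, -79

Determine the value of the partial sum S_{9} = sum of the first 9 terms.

-951

1st diffs: -7, -15, -23, -31.
2nd diffs: -8, -8, -8 (constant).
So x_j = -4j^2 + 5j - 4.
Continuing: -118, -165, -220, -283.
Summing j = 1..9 (9 terms) gives -951.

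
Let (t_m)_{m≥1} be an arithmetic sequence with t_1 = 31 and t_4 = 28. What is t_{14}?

18

Common difference d = (28 - 31) / (4 - 1) = -1.
t_m = 31 + (m - 1)·(-1).
t_{14} = 31 + 13·(-1) = 18.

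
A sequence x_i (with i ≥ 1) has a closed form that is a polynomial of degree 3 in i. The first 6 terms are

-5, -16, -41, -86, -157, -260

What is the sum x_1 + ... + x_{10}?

1st diffs: -11, -25, -45, -71, -103.
2nd diffs: -14, -20, -26, -32.
3rd diffs: -6, -6, -6 (constant).
Newton forward-difference form: x_i = -5 + (-11)·C(i-1,1) + (-14)·C(i-1,2) + (-6)·C(i-1,3).
Continuing: -401, -586, -821, -1112.
Summing i = 1..10 (10 terms) gives -3485.

-3485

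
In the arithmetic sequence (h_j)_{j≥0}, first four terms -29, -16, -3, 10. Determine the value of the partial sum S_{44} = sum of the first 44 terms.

11022

Common difference d = 13.
h_j = -29 + (j - 0)·13.
h_{43} = 530; S = 44·(-29 + 530)/2 = 11022.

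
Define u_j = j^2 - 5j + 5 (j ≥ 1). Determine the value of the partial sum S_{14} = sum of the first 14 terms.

Over j = 1..14: Σj = 105, Σj² = 1015.
Total = (1)·1015 + (-5)·105 + (5)·14 = 560.

560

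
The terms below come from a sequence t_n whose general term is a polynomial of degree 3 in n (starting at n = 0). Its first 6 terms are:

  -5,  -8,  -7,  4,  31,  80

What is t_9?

616

1st diffs: -3, 1, 11, 27, 49.
2nd diffs: 4, 10, 16, 22.
3rd diffs: 6, 6, 6 (constant).
Newton forward-difference form: t_n = -5 + (-3)·C(n,1) + 4·C(n,2) + 6·C(n,3).
At n = 9: n = 9, so t_9 = -5 - 27 + 144 + 504 = 616.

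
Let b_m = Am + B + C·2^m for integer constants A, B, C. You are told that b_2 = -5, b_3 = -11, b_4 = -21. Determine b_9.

-527

The three given values yield: 2A + B + 4C = -5; 3A + B + 8C = -11; 4A + B + 16C = -21.
Subtracting the first from the second: A + 4C = -6.
Subtracting the second from the third: A + 8C = -10.
Solving: C = -1, A = -2, then B = 3.
So b_m = -2·m + 3 + (-1)·2^m; at m=9 this is -527.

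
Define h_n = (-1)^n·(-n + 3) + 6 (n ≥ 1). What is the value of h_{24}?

(-1)^24 = 1; -n + 3 at n=24 is -21; so h_{24} = -15.

-15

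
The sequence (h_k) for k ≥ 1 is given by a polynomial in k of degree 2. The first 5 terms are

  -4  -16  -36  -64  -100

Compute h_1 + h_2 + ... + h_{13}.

1st diffs: -12, -20, -28, -36.
2nd diffs: -8, -8, -8 (constant).
Newton forward-difference form: h_k = -4 + (-12)·C(k-1,1) + (-8)·C(k-1,2).
Continuing: …, -144, -196, -256, -324, …, h_{13} = -676.
Summing k = 1..13 (13 terms) gives -3276.

-3276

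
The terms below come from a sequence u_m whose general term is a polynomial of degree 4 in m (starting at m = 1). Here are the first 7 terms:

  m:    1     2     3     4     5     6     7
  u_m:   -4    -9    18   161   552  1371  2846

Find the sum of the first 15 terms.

1st diffs: -5, 27, 143, 391, 819, 1475.
2nd diffs: 32, 116, 248, 428, 656.
3rd diffs: 84, 132, 180, 228.
4th diffs: 48, 48, 48 (constant).
So u_m = 2m^4 - 6m^3 + 2m^2 + m - 3.
Continuing: …, 5253, 8916, 14207, 21546, …, u_{15} = 81462.
Summing m = 1..15 (15 terms) gives 272779.

272779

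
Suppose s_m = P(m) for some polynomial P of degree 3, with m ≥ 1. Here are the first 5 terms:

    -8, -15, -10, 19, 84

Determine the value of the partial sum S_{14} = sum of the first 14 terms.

15631

1st diffs: -7, 5, 29, 65.
2nd diffs: 12, 24, 36.
3rd diffs: 12, 12 (constant).
Newton forward-difference form: s_m = -8 + (-7)·C(m-1,1) + 12·C(m-1,2) + 12·C(m-1,3).
Continuing: …, 197, 370, 615, 944, …, s_{14} = 4269.
Summing m = 1..14 (14 terms) gives 15631.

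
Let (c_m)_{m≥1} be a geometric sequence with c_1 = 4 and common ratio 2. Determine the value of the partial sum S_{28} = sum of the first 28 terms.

1073741820

c_m = 4·2^(m-1).
S = 4·(2^28 - 1)/(2 - 1) = 4·(268435456 - 1)/(1) = 1073741820.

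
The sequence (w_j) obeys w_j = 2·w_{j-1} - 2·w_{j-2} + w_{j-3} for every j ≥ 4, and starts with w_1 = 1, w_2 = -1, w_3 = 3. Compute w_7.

1

Applying the relation repeatedly:
w_4 = 9  w_5 = 11  w_6 = 7  w_7 = 1.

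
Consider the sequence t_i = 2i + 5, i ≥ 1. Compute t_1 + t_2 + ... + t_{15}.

315

Over i = 1..15: Σi = 120.
Total = (2)·120 + (5)·15 = 315.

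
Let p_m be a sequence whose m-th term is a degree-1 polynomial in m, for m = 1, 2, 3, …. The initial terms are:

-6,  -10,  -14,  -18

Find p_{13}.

1st diffs: -4, -4, -4 (constant).
So p_m = -4m - 2.
Evaluating at m = 13 gives p_{13} = -54.

-54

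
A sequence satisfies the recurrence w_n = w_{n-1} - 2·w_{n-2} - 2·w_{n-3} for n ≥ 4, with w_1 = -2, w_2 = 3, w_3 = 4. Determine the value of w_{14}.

2188

Step forward from the initial values:
w_4 = 2  w_5 = -12  w_6 = -24  …  w_{11} = -388  w_{12} = -628  w_{13} = 156  w_{14} = 2188.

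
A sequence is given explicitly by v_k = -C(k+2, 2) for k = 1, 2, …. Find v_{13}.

C(15, 2) = 105, so v_{13} = -105.

-105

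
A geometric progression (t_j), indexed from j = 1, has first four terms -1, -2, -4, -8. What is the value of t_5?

-16

Common ratio r = 2.
t_j = (-1)·2^(j-1).
t_5 = (-1)·2^4 = -16.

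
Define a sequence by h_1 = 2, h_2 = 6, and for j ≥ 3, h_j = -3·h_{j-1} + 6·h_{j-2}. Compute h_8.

Step forward from the initial values:
h_3 = -6  h_4 = 54  h_5 = -198  h_6 = 918  h_7 = -3942  h_8 = 17334.

17334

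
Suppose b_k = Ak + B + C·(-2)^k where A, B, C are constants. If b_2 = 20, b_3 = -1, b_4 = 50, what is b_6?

Write the equations: 2A + B + 4C = 20; 3A + B - 8C = -1; 4A + B + 16C = 50.
Subtracting the first from the second: A - 12C = -21.
Subtracting the second from the third: A + 24C = 51.
Solving: C = 2, A = 3, then B = 6.
Therefore b_6 = 18 + 6 + 2·64 = 152.

152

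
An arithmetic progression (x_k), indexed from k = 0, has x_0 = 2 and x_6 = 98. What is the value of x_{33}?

Common difference d = (98 - 2) / (6 - 0) = 16.
x_k = 2 + (k - 0)·16.
x_{33} = 2 + 33·16 = 530.

530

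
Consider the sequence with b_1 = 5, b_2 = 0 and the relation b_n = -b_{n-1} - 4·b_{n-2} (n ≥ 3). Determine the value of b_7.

Iterate the recurrence:
b_3 = -20, b_4 = 20, b_5 = 60, b_6 = -140, b_7 = -100.

-100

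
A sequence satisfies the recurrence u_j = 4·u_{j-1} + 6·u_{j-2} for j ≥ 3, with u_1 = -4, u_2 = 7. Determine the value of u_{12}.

25790368

Iterate the recurrence:
u_3 = 4;  u_4 = 58;  u_5 = 256;  u_6 = 1372;  u_7 = 7024;  u_8 = 36328;  u_9 = 187456;  u_{10} = 967792;  u_{11} = 4995904;  u_{12} = 25790368.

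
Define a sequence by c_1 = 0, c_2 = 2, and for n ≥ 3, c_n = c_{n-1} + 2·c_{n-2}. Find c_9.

170

Iterate the recurrence:
c_3 = 2  c_4 = 6  c_5 = 10  c_6 = 22  c_7 = 42  c_8 = 86  c_9 = 170.
(Characteristic roots are 2 and -1.)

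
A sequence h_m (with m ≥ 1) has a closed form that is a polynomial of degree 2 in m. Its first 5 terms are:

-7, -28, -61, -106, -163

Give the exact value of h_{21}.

1st diffs: -21, -33, -45, -57.
2nd diffs: -12, -12, -12 (constant).
So h_m = -6m^2 - 3m + 2.
Evaluating at m = 21 gives h_{21} = -2707.

-2707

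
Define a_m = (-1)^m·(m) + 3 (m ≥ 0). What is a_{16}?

(-1)^16 = 1; m at m=16 is 16; so a_{16} = 19.

19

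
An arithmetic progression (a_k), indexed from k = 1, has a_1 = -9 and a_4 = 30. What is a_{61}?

771

Common difference d = (30 - (-9)) / (4 - 1) = 13.
a_k = -9 + (k - 1)·13.
a_{61} = -9 + 60·13 = 771.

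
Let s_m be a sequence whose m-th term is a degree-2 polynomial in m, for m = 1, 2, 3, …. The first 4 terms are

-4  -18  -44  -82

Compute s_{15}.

-1292

1st diffs: -14, -26, -38.
2nd diffs: -12, -12 (constant).
Newton forward-difference form: s_m = -4 + (-14)·C(m-1,1) + (-12)·C(m-1,2).
At m = 15: m-1 = 14, so s_{15} = -4 - 196 - 1092 = -1292.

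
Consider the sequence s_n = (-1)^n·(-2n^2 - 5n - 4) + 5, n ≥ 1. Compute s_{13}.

412

(-1)^13 = -1; -2n^2 - 5n - 4 at n=13 is -407; so s_{13} = 412.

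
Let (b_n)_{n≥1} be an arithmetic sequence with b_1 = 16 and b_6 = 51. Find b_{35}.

Common difference d = (51 - 16) / (6 - 1) = 7.
b_n = 16 + (n - 1)·7.
b_{35} = 16 + 34·7 = 254.

254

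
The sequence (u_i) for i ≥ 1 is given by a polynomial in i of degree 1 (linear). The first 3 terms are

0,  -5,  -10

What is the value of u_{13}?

1st diffs: -5, -5 (constant).
So u_i = -5i + 5.
Evaluating at i = 13 gives u_{13} = -60.

-60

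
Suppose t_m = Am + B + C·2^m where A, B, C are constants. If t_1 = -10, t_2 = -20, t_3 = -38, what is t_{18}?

-1048612

Write the equations: A + B + 2C = -10; 2A + B + 4C = -20; 3A + B + 8C = -38.
Subtracting the first from the second: A + 2C = -10.
Subtracting the second from the third: A + 4C = -18.
Solving: C = -4, A = -2, then B = 0.
Therefore t_{18} = -36 + 0 + (-4)·262144 = -1048612.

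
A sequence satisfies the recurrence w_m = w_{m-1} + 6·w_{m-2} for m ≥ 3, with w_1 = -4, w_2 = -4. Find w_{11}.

-143356

w_3 = -28  w_4 = -52  w_5 = -220  w_6 = -532  w_7 = -1852  w_8 = -5044  w_9 = -16156  w_{10} = -46420  w_{11} = -143356.
(Characteristic roots are 3 and -2.)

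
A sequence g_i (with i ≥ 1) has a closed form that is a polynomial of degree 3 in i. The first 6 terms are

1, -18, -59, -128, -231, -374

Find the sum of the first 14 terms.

1st diffs: -19, -41, -69, -103, -143.
2nd diffs: -22, -28, -34, -40.
3rd diffs: -6, -6, -6 (constant).
So g_i = -i^3 - 5i^2 + 3i + 4.
Continuing: …, -563, -804, -1103, -1466, …, g_{14} = -3678.
Summing i = 1..14 (14 terms) gives -15729.

-15729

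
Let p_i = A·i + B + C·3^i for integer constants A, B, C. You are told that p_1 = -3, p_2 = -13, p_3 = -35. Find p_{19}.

The three given values yield: A + B + 3C = -3; 2A + B + 9C = -13; 3A + B + 27C = -35.
Subtracting the first from the second: A + 6C = -10.
Subtracting the second from the third: A + 18C = -22.
Solving: C = -1, A = -4, then B = 4.
Hence p_{19} = -4·19 + 4 + (-1)·1162261467 = -1162261539.

-1162261539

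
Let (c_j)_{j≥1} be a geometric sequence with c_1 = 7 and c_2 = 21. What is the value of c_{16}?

Common ratio r = 3.
c_j = 7·3^(j-1).
c_{16} = 7·3^15 = 100442349.

100442349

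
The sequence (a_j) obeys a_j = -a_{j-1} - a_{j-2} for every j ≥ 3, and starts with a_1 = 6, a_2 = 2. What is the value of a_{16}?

Step forward from the initial values:
a_3 = -8  a_4 = 6  a_5 = 2  …  a_{13} = 6  a_{14} = 2  a_{15} = -8  a_{16} = 6.

6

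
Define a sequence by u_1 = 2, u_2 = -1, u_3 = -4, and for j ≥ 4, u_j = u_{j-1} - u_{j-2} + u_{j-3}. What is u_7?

-4

Step forward from the initial values:
u_4 = -1; u_5 = 2; u_6 = -1; u_7 = -4.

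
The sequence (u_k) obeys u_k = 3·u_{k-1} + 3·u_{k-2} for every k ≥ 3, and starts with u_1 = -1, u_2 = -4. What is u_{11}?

u_3 = -15;  u_4 = -57;  u_5 = -216;  u_6 = -819;  u_7 = -3105;  u_8 = -11772;  u_9 = -44631;  u_{10} = -169209;  u_{11} = -641520.

-641520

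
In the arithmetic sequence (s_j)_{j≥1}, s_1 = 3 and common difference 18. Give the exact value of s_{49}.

867

s_j = 3 + (j - 1)·18.
s_{49} = 3 + 48·18 = 867.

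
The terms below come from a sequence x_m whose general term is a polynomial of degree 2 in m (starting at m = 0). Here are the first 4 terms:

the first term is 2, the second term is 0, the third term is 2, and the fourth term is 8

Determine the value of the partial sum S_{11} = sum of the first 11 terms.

1st diffs: -2, 2, 6.
2nd diffs: 4, 4 (constant).
Newton forward-difference form: x_m = 2 + (-2)·C(m,1) + 4·C(m,2).
Continuing: …, 18, 32, 50, 72, …, x_{10} = 162.
Summing m = 0..10 (11 terms) gives 572.

572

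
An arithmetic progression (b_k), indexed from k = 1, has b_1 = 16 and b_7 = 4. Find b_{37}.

Common difference d = (4 - 16) / (7 - 1) = -2.
b_k = 16 + (k - 1)·(-2).
b_{37} = 16 + 36·(-2) = -56.

-56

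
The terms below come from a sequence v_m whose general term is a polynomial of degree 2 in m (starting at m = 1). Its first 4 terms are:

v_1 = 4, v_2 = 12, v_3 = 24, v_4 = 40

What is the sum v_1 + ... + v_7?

1st diffs: 8, 12, 16.
2nd diffs: 4, 4 (constant).
Newton forward-difference form: v_m = 4 + 8·C(m-1,1) + 4·C(m-1,2).
Continuing: 60, 84, 112.
Summing m = 1..7 (7 terms) gives 336.

336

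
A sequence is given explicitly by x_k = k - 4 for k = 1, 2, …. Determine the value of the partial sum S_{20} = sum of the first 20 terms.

Over k = 1..20: Σk = 210.
Total = (1)·210 + (-4)·20 = 130.

130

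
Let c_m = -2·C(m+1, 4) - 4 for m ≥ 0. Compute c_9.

-424

C(10, 4) = 210, so c_9 = -424.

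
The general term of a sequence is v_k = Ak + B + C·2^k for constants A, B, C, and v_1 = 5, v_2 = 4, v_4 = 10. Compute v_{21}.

At k = 1, 2, 4: A + B + 2C = 5; 2A + B + 4C = 4; 4A + B + 16C = 10.
Subtracting the first from the second: A + 2C = -1.
Subtracting the second from the third: 2A + 12C = 6.
Solving: C = 1, A = -3, then B = 6.
Hence v_{21} = -3·21 + 6 + 1·2097152 = 2097095.

2097095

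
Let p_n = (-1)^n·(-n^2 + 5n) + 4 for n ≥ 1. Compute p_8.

(-1)^8 = 1; -n^2 + 5n at n=8 is -24; so p_8 = -20.

-20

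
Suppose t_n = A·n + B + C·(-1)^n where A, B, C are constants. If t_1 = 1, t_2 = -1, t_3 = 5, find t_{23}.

At n = 1, 2, 3: A + B - C = 1; 2A + B + C = -1; 3A + B - C = 5.
Subtracting the first from the second: A + 2C = -2.
Subtracting the second from the third: A - 2C = 6.
Solving: C = -2, A = 2, then B = -3.
So t_n = 2·n + (-3) + (-2)·(-1)^n; at n=23 this is 45.

45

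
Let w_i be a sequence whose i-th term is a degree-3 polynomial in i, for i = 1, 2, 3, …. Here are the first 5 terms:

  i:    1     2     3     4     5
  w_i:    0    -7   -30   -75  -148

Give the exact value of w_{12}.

1st diffs: -7, -23, -45, -73.
2nd diffs: -16, -22, -28.
3rd diffs: -6, -6 (constant).
Newton forward-difference form: w_i = (-7)·C(i-1,1) + (-16)·C(i-1,2) + (-6)·C(i-1,3).
At i = 12: i-1 = 11, so w_{12} = -77 - 880 - 990 = -1947.

-1947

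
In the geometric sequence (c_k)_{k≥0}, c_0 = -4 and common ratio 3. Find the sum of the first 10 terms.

c_k = (-4)·3^(k-0).
S = (-4)·(3^10 - 1)/(3 - 1) = (-4)·(59049 - 1)/(2) = -118096.

-118096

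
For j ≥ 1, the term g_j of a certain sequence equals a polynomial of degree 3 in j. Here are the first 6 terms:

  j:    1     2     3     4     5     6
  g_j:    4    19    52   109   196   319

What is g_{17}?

5764

1st diffs: 15, 33, 57, 87, 123.
2nd diffs: 18, 24, 30, 36.
3rd diffs: 6, 6, 6 (constant).
So g_j = j^3 + 3j^2 - j + 1.
Evaluating at j = 17 gives g_{17} = 5764.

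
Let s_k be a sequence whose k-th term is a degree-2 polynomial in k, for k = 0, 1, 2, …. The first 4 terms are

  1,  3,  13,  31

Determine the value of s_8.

1st diffs: 2, 10, 18.
2nd diffs: 8, 8 (constant).
So s_k = 4k^2 - 2k + 1.
Evaluating at k = 8 gives s_8 = 241.

241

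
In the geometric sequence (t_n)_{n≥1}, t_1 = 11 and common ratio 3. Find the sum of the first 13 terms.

8768771

t_n = 11·3^(n-1).
S = 11·(3^13 - 1)/(3 - 1) = 11·(1594323 - 1)/(2) = 8768771.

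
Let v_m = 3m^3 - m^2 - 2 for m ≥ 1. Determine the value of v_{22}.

31458

v_{22} = 3·22^3 - 1·22^2 - 2 = 31458.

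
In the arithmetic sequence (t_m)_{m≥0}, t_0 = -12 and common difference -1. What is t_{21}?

t_m = -12 + (m - 0)·(-1).
t_{21} = -12 + 21·(-1) = -33.

-33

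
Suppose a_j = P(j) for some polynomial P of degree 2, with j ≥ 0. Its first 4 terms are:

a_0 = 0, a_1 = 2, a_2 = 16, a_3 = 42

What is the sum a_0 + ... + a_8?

1080

1st diffs: 2, 14, 26.
2nd diffs: 12, 12 (constant).
So a_j = 6j^2 - 4j.
Continuing: …, 80, 130, 192, 266, …, a_8 = 352.
Summing j = 0..8 (9 terms) gives 1080.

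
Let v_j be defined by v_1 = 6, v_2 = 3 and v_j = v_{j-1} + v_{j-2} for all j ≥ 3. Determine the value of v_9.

141

Step forward from the initial values:
v_3 = 9  v_4 = 12  v_5 = 21  v_6 = 33  v_7 = 54  v_8 = 87  v_9 = 141.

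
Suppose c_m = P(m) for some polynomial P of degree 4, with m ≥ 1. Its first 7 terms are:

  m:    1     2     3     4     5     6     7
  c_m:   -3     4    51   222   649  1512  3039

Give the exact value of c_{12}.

31974

1st diffs: 7, 47, 171, 427, 863, 1527.
2nd diffs: 40, 124, 256, 436, 664.
3rd diffs: 84, 132, 180, 228.
4th diffs: 48, 48, 48 (constant).
Newton forward-difference form: c_m = -3 + 7·C(m-1,1) + 40·C(m-1,2) + 84·C(m-1,3) + 48·C(m-1,4).
At m = 12: m-1 = 11, so c_{12} = -3 + 77 + 2200 + 13860 + 15840 = 31974.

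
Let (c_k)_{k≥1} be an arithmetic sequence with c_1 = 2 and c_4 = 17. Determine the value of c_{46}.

Common difference d = (17 - 2) / (4 - 1) = 5.
c_k = 2 + (k - 1)·5.
c_{46} = 2 + 45·5 = 227.

227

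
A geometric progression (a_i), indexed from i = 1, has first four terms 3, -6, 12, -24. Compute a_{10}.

-1536

Common ratio r = -2.
a_i = 3·(-2)^(i-1).
a_{10} = 3·(-2)^9 = -1536.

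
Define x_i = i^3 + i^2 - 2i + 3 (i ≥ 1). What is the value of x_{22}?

11091

x_{22} = 1·22^3 + 1·22^2 - 2·22 + 3 = 11091.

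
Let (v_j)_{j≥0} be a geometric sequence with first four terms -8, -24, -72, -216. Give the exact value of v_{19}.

-9298091736

Common ratio r = 3.
v_j = (-8)·3^(j-0).
v_{19} = (-8)·3^19 = -9298091736.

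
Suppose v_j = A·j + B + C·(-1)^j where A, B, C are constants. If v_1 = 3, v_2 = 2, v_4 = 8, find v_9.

Plug in j = 1, 2, 4: A + B - C = 3; 2A + B + C = 2; 4A + B + C = 8.
Subtracting the first from the second: A + 2C = -1.
Subtracting the second from the third: 2A = 6.
Solving: C = -2, A = 3, then B = -2.
Therefore v_9 = 27 + (-2) + (-2)·(-1) = 27.

27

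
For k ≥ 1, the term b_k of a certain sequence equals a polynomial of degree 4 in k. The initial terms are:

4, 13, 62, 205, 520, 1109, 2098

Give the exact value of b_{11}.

1st diffs: 9, 49, 143, 315, 589, 989.
2nd diffs: 40, 94, 172, 274, 400.
3rd diffs: 54, 78, 102, 126.
4th diffs: 24, 24, 24 (constant).
Newton forward-difference form: b_k = 4 + 9·C(k-1,1) + 40·C(k-1,2) + 54·C(k-1,3) + 24·C(k-1,4).
At k = 11: k-1 = 10, so b_{11} = 4 + 90 + 1800 + 6480 + 5040 = 13414.

13414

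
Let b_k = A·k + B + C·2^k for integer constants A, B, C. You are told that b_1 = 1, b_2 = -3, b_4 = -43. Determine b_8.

-987

Write the equations: A + B + 2C = 1; 2A + B + 4C = -3; 4A + B + 16C = -43.
Subtracting the first from the second: A + 2C = -4.
Subtracting the second from the third: 2A + 12C = -40.
Solving: C = -4, A = 4, then B = 5.
Therefore b_8 = 32 + 5 + (-4)·256 = -987.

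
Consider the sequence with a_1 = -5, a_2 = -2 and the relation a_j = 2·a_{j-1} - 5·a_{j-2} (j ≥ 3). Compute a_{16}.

338312

Iterate the recurrence:
a_3 = 21, a_4 = 52, a_5 = -1, …, a_{13} = -43321, a_{14} = 94898, a_{15} = 406401, a_{16} = 338312.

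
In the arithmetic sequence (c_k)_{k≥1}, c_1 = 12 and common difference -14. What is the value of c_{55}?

-744

c_k = 12 + (k - 1)·(-14).
c_{55} = 12 + 54·(-14) = -744.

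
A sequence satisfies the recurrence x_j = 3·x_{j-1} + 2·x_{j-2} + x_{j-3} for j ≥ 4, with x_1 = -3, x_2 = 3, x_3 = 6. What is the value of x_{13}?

2330466

Compute successive terms:
x_4 = 21;  x_5 = 78;  x_6 = 282;  x_7 = 1023;  x_8 = 3711;  x_9 = 13461;  x_{10} = 48828;  x_{11} = 177117;  x_{12} = 642468;  x_{13} = 2330466.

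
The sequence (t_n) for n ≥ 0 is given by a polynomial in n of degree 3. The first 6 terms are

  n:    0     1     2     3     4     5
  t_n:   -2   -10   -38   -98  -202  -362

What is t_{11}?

1st diffs: -8, -28, -60, -104, -160.
2nd diffs: -20, -32, -44, -56.
3rd diffs: -12, -12, -12 (constant).
Newton forward-difference form: t_n = -2 + (-8)·C(n,1) + (-20)·C(n,2) + (-12)·C(n,3).
At n = 11: n = 11, so t_{11} = -2 - 88 - 1100 - 1980 = -3170.

-3170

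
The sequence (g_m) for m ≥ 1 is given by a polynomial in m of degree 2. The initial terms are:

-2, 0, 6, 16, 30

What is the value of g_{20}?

720

1st diffs: 2, 6, 10, 14.
2nd diffs: 4, 4, 4 (constant).
So g_m = 2m^2 - 4m.
Evaluating at m = 20 gives g_{20} = 720.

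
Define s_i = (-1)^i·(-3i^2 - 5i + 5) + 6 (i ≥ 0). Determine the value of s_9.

289

(-1)^9 = -1; -3i^2 - 5i + 5 at i=9 is -283; so s_9 = 289.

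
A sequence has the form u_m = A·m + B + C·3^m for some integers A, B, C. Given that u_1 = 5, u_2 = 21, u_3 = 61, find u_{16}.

At m = 1, 2, 3: A + B + 3C = 5; 2A + B + 9C = 21; 3A + B + 27C = 61.
Subtracting the first from the second: A + 6C = 16.
Subtracting the second from the third: A + 18C = 40.
Solving: C = 2, A = 4, then B = -5.
Therefore u_{16} = 64 + (-5) + 2·43046721 = 86093501.

86093501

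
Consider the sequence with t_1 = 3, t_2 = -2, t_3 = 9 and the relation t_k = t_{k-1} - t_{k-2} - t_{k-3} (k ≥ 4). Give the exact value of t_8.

Compute successive terms:
t_4 = 8;  t_5 = 1;  t_6 = -16;  t_7 = -25;  t_8 = -10.

-10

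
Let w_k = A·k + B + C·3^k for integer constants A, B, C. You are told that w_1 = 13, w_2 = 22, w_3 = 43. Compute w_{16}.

43046776

At k = 1, 2, 3: A + B + 3C = 13; 2A + B + 9C = 22; 3A + B + 27C = 43.
Subtracting the first from the second: A + 6C = 9.
Subtracting the second from the third: A + 18C = 21.
Solving: C = 1, A = 3, then B = 7.
Hence w_{16} = 3·16 + 7 + 1·43046721 = 43046776.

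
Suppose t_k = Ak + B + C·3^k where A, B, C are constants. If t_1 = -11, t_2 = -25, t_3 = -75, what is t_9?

-59019

Plug in k = 1, 2, 3: A + B + 3C = -11; 2A + B + 9C = -25; 3A + B + 27C = -75.
Subtracting the first from the second: A + 6C = -14.
Subtracting the second from the third: A + 18C = -50.
Solving: C = -3, A = 4, then B = -6.
So t_k = 4·k + (-6) + (-3)·3^k; at k=9 this is -59019.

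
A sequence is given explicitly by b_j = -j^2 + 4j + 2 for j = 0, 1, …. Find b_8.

-30

b_8 = -1·8^2 + 4·8 + 2 = -30.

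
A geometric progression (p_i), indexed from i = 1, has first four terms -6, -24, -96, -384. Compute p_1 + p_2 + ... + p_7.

Common ratio r = 4.
p_i = (-6)·4^(i-1).
S = (-6)·(4^7 - 1)/(4 - 1) = (-6)·(16384 - 1)/(3) = -32766.

-32766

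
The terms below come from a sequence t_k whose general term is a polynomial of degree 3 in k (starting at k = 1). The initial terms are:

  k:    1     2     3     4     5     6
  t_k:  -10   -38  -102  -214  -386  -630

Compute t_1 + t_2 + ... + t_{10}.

1st diffs: -28, -64, -112, -172, -244.
2nd diffs: -36, -48, -60, -72.
3rd diffs: -12, -12, -12 (constant).
Newton forward-difference form: t_k = -10 + (-28)·C(k-1,1) + (-36)·C(k-1,2) + (-12)·C(k-1,3).
Continuing: -958, -1382, -1914, -2566.
Summing k = 1..10 (10 terms) gives -8200.

-8200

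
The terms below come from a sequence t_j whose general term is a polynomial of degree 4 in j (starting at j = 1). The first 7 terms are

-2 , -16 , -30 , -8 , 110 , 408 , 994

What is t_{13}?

19630

1st diffs: -14, -14, 22, 118, 298, 586.
2nd diffs: 0, 36, 96, 180, 288.
3rd diffs: 36, 60, 84, 108.
4th diffs: 24, 24, 24 (constant).
Newton forward-difference form: t_j = -2 + (-14)·C(j-1,1) + 36·C(j-1,3) + 24·C(j-1,4).
At j = 13: j-1 = 12, so t_{13} = -2 - 168 + 7920 + 11880 = 19630.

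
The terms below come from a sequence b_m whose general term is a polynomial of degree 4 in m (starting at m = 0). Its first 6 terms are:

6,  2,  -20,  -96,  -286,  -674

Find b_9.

1st diffs: -4, -22, -76, -190, -388.
2nd diffs: -18, -54, -114, -198.
3rd diffs: -36, -60, -84.
4th diffs: -24, -24 (constant).
Newton forward-difference form: b_m = 6 + (-4)·C(m,1) + (-18)·C(m,2) + (-36)·C(m,3) + (-24)·C(m,4).
At m = 9: m = 9, so b_9 = 6 - 36 - 648 - 3024 - 3024 = -6726.

-6726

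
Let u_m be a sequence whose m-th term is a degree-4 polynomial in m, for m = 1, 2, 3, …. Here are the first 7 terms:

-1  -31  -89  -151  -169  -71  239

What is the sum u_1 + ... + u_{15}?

1st diffs: -30, -58, -62, -18, 98, 310.
2nd diffs: -28, -4, 44, 116, 212.
3rd diffs: 24, 48, 72, 96.
4th diffs: 24, 24, 24 (constant).
Newton forward-difference form: u_m = -1 + (-30)·C(m-1,1) + (-28)·C(m-1,2) + 24·C(m-1,3) + 24·C(m-1,4).
Continuing: …, 881, 1999, 3761, 6359, …, u_{15} = 29791.
Summing m = 1..15 (15 terms) gives 88927.

88927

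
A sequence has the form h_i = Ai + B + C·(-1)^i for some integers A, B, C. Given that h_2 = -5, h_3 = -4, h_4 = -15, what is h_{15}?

Plug in i = 2, 3, 4: 2A + B + C = -5; 3A + B - C = -4; 4A + B + C = -15.
Subtracting the first from the second: A - 2C = 1.
Subtracting the second from the third: A + 2C = -11.
Solving: C = -3, A = -5, then B = 8.
Therefore h_{15} = -75 + 8 + (-3)·(-1) = -64.

-64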